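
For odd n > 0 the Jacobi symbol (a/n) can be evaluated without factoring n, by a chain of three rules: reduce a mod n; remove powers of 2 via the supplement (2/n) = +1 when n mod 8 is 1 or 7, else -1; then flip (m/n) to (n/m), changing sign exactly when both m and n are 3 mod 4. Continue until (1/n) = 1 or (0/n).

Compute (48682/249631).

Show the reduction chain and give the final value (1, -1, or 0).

48682 = 2^1·24341; (2/249631) = +1 since 249631 mod 8 = 7, so (48682/249631) = (+1)^1·(24341/249631); sign now +1
reciprocity: (24341/249631) = +1·(249631/24341) since 24341 mod 4 = 1, 249631 mod 4 = 3; sign now +1
(249631/24341) = (6221/24341)   [reduce mod 24341]
reciprocity: (6221/24341) = +1·(24341/6221) since 6221 mod 4 = 1, 24341 mod 4 = 1; sign now +1
(24341/6221) = (5678/6221)   [reduce mod 6221]
5678 = 2^1·2839; (2/6221) = -1 since 6221 mod 8 = 5, so (5678/6221) = (-1)^1·(2839/6221); sign now -1
reciprocity: (2839/6221) = +1·(6221/2839) since 2839 mod 4 = 3, 6221 mod 4 = 1; sign now -1
(6221/2839) = (543/2839)   [reduce mod 2839]
reciprocity: (543/2839) = -1·(2839/543) since 543 mod 4 = 3, 2839 mod 4 = 3; sign now +1
(2839/543) = (124/543)   [reduce mod 543]
124 = 2^2·31; (2/543) = +1 since 543 mod 8 = 7, so (124/543) = (+1)^2·(31/543); sign now +1
reciprocity: (31/543) = -1·(543/31) since 31 mod 4 = 3, 543 mod 4 = 3; sign now -1
(543/31) = (16/31)   [reduce mod 31]
16 = 2^4·1; (2/31) = +1 since 31 mod 8 = 7, so (16/31) = (+1)^4·(1/31); sign now -1
(1/31) = 1; final value = sign = -1

-1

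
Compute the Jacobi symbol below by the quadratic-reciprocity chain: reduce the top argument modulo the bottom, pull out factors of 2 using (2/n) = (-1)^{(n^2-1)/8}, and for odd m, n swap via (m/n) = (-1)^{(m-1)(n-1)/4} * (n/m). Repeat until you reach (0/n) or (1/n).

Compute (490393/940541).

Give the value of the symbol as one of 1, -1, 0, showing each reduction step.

flip (490393/940541) -> (940541/490393): both odd, 490393 mod 4 = 1, 940541 mod 4 = 1, so the flip contributes +1; sign now +1
(940541/490393): 940541 mod 490393 = 450148, so (940541/490393) = (450148/490393)
factor out 2^2: 450148 = 2^2·112537; with 490393 mod 8 = 1, (2/490393) = +1; sign now +1; continue with (112537/490393)
flip (112537/490393) -> (490393/112537): both odd, 112537 mod 4 = 1, 490393 mod 4 = 1, so the flip contributes +1; sign now +1
(490393/112537): 490393 mod 112537 = 40245, so (490393/112537) = (40245/112537)
flip (40245/112537) -> (112537/40245): both odd, 40245 mod 4 = 1, 112537 mod 4 = 1, so the flip contributes +1; sign now +1
(112537/40245): 112537 mod 40245 = 32047, so (112537/40245) = (32047/40245)
flip (32047/40245) -> (40245/32047): both odd, 32047 mod 4 = 3, 40245 mod 4 = 1, so the flip contributes +1; sign now +1
(40245/32047): 40245 mod 32047 = 8198, so (40245/32047) = (8198/32047)
factor out 2^1: 8198 = 2^1·4099; with 32047 mod 8 = 7, (2/32047) = +1; sign now +1; continue with (4099/32047)
flip (4099/32047) -> (32047/4099): both odd, 4099 mod 4 = 3, 32047 mod 4 = 3, so the flip contributes -1; sign now -1
(32047/4099): 32047 mod 4099 = 3354, so (32047/4099) = (3354/4099)
factor out 2^1: 3354 = 2^1·1677; with 4099 mod 8 = 3, (2/4099) = -1; sign now +1; continue with (1677/4099)
flip (1677/4099) -> (4099/1677): both odd, 1677 mod 4 = 1, 4099 mod 4 = 3, so the flip contributes +1; sign now +1
(4099/1677): 4099 mod 1677 = 745, so (4099/1677) = (745/1677)
flip (745/1677) -> (1677/745): both odd, 745 mod 4 = 1, 1677 mod 4 = 1, so the flip contributes +1; sign now +1
(1677/745): 1677 mod 745 = 187, so (1677/745) = (187/745)
flip (187/745) -> (745/187): both odd, 187 mod 4 = 3, 745 mod 4 = 1, so the flip contributes +1; sign now +1
(745/187): 745 mod 187 = 184, so (745/187) = (184/187)
factor out 2^3: 184 = 2^3·23; with 187 mod 8 = 3, (2/187) = -1; sign now -1; continue with (23/187)
flip (23/187) -> (187/23): both odd, 23 mod 4 = 3, 187 mod 4 = 3, so the flip contributes -1; sign now +1
(187/23): 187 mod 23 = 3, so (187/23) = (3/23)
flip (3/23) -> (23/3): both odd, 3 mod 4 = 3, 23 mod 4 = 3, so the flip contributes -1; sign now -1
(23/3): 23 mod 3 = 2, so (23/3) = (2/3)
factor out 2^1: 2 = 2^1·1; with 3 mod 8 = 3, (2/3) = -1; sign now +1; continue with (1/3)
reached (1/3) = 1, so the symbol is +1

1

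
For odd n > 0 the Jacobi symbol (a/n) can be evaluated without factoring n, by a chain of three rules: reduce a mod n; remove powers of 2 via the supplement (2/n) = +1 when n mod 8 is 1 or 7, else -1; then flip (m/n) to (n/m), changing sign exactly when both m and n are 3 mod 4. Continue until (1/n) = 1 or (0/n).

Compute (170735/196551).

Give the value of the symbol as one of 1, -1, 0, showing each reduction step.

reciprocity: (170735/196551) = -1·(196551/170735) since 170735 mod 4 = 3, 196551 mod 4 = 3; sign now -1
(196551/170735) = (25816/170735)   [reduce mod 170735]
25816 = 2^3·3227; (2/170735) = +1 since 170735 mod 8 = 7, so (25816/170735) = (+1)^3·(3227/170735); sign now -1
reciprocity: (3227/170735) = -1·(170735/3227) since 3227 mod 4 = 3, 170735 mod 4 = 3; sign now +1
(170735/3227) = (2931/3227)   [reduce mod 3227]
reciprocity: (2931/3227) = -1·(3227/2931) since 2931 mod 4 = 3, 3227 mod 4 = 3; sign now -1
(3227/2931) = (296/2931)   [reduce mod 2931]
296 = 2^3·37; (2/2931) = -1 since 2931 mod 8 = 3, so (296/2931) = (-1)^3·(37/2931); sign now +1
reciprocity: (37/2931) = +1·(2931/37) since 37 mod 4 = 1, 2931 mod 4 = 3; sign now +1
(2931/37) = (8/37)   [reduce mod 37]
8 = 2^3·1; (2/37) = -1 since 37 mod 8 = 5, so (8/37) = (-1)^3·(1/37); sign now -1
(1/37) = 1; final value = sign = -1

-1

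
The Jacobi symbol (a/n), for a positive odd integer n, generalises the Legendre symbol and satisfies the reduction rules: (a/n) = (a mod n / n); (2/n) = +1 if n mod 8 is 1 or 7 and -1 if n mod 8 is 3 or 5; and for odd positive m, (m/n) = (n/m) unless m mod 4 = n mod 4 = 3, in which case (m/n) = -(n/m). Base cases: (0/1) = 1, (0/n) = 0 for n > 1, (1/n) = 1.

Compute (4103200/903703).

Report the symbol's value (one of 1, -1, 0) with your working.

1

(4103200/903703) = (488388/903703)   [reduce mod 903703]
488388 = 2^2·122097; (2/903703) = +1 since 903703 mod 8 = 7, so (488388/903703) = (+1)^2·(122097/903703); sign now +1
reciprocity: (122097/903703) = +1·(903703/122097) since 122097 mod 4 = 1, 903703 mod 4 = 3; sign now +1
(903703/122097) = (49024/122097)   [reduce mod 122097]
49024 = 2^7·383; (2/122097) = +1 since 122097 mod 8 = 1, so (49024/122097) = (+1)^7·(383/122097); sign now +1
reciprocity: (383/122097) = +1·(122097/383) since 383 mod 4 = 3, 122097 mod 4 = 1; sign now +1
(122097/383) = (303/383)   [reduce mod 383]
reciprocity: (303/383) = -1·(383/303) since 303 mod 4 = 3, 383 mod 4 = 3; sign now -1
(383/303) = (80/303)   [reduce mod 303]
80 = 2^4·5; (2/303) = +1 since 303 mod 8 = 7, so (80/303) = (+1)^4·(5/303); sign now -1
reciprocity: (5/303) = +1·(303/5) since 5 mod 4 = 1, 303 mod 4 = 3; sign now -1
(303/5) = (3/5)   [reduce mod 5]
reciprocity: (3/5) = +1·(5/3) since 3 mod 4 = 3, 5 mod 4 = 1; sign now -1
(5/3) = (2/3)   [reduce mod 3]
2 = 2^1·1; (2/3) = -1 since 3 mod 8 = 3, so (2/3) = (-1)^1·(1/3); sign now +1
(1/3) = 1; final value = sign = +1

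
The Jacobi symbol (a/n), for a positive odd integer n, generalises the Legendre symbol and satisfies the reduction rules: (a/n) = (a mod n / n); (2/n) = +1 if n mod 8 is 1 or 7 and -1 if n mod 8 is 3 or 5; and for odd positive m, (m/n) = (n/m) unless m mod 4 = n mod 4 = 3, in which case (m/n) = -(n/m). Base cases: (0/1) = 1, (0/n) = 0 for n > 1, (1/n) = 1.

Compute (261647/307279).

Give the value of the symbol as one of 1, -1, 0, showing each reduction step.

reciprocity: (261647/307279) = -1·(307279/261647) since 261647 mod 4 = 3, 307279 mod 4 = 3; sign now -1
(307279/261647) = (45632/261647)   [reduce mod 261647]
45632 = 2^6·713; (2/261647) = +1 since 261647 mod 8 = 7, so (45632/261647) = (+1)^6·(713/261647); sign now -1
reciprocity: (713/261647) = +1·(261647/713) since 713 mod 4 = 1, 261647 mod 4 = 3; sign now -1
(261647/713) = (689/713)   [reduce mod 713]
reciprocity: (689/713) = +1·(713/689) since 689 mod 4 = 1, 713 mod 4 = 1; sign now -1
(713/689) = (24/689)   [reduce mod 689]
24 = 2^3·3; (2/689) = +1 since 689 mod 8 = 1, so (24/689) = (+1)^3·(3/689); sign now -1
reciprocity: (3/689) = +1·(689/3) since 3 mod 4 = 3, 689 mod 4 = 1; sign now -1
(689/3) = (2/3)   [reduce mod 3]
2 = 2^1·1; (2/3) = -1 since 3 mod 8 = 3, so (2/3) = (-1)^1·(1/3); sign now +1
(1/3) = 1; final value = sign = +1

1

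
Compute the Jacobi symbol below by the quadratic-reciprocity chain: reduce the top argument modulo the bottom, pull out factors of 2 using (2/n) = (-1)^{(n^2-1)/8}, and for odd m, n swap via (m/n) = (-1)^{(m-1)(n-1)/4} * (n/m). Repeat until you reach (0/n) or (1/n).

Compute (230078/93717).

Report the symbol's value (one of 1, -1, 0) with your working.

-1

(230078/93717) = (42644/93717)   [reduce mod 93717]
42644 = 2^2·10661; (2/93717) = -1 since 93717 mod 8 = 5, so (42644/93717) = (-1)^2·(10661/93717); sign now +1
reciprocity: (10661/93717) = +1·(93717/10661) since 10661 mod 4 = 1, 93717 mod 4 = 1; sign now +1
(93717/10661) = (8429/10661)   [reduce mod 10661]
reciprocity: (8429/10661) = +1·(10661/8429) since 8429 mod 4 = 1, 10661 mod 4 = 1; sign now +1
(10661/8429) = (2232/8429)   [reduce mod 8429]
2232 = 2^3·279; (2/8429) = -1 since 8429 mod 8 = 5, so (2232/8429) = (-1)^3·(279/8429); sign now -1
reciprocity: (279/8429) = +1·(8429/279) since 279 mod 4 = 3, 8429 mod 4 = 1; sign now -1
(8429/279) = (59/279)   [reduce mod 279]
reciprocity: (59/279) = -1·(279/59) since 59 mod 4 = 3, 279 mod 4 = 3; sign now +1
(279/59) = (43/59)   [reduce mod 59]
reciprocity: (43/59) = -1·(59/43) since 43 mod 4 = 3, 59 mod 4 = 3; sign now -1
(59/43) = (16/43)   [reduce mod 43]
16 = 2^4·1; (2/43) = -1 since 43 mod 8 = 3, so (16/43) = (-1)^4·(1/43); sign now -1
(1/43) = 1; final value = sign = -1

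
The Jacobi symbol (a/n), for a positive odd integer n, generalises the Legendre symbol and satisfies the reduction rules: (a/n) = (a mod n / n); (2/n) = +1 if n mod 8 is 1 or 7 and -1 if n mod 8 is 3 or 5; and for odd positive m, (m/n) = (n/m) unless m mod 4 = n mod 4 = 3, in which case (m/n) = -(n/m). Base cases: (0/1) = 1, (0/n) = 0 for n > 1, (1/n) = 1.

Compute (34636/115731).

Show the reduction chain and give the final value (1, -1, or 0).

34636 = 2^2·8659; (2/115731) = -1 since 115731 mod 8 = 3, so (34636/115731) = (-1)^2·(8659/115731); sign now +1
reciprocity: (8659/115731) = -1·(115731/8659) since 8659 mod 4 = 3, 115731 mod 4 = 3; sign now -1
(115731/8659) = (3164/8659)   [reduce mod 8659]
3164 = 2^2·791; (2/8659) = -1 since 8659 mod 8 = 3, so (3164/8659) = (-1)^2·(791/8659); sign now -1
reciprocity: (791/8659) = -1·(8659/791) since 791 mod 4 = 3, 8659 mod 4 = 3; sign now +1
(8659/791) = (749/791)   [reduce mod 791]
reciprocity: (749/791) = +1·(791/749) since 749 mod 4 = 1, 791 mod 4 = 3; sign now +1
(791/749) = (42/749)   [reduce mod 749]
42 = 2^1·21; (2/749) = -1 since 749 mod 8 = 5, so (42/749) = (-1)^1·(21/749); sign now -1
reciprocity: (21/749) = +1·(749/21) since 21 mod 4 = 1, 749 mod 4 = 1; sign now -1
(749/21) = (14/21)   [reduce mod 21]
14 = 2^1·7; (2/21) = -1 since 21 mod 8 = 5, so (14/21) = (-1)^1·(7/21); sign now +1
reciprocity: (7/21) = +1·(21/7) since 7 mod 4 = 3, 21 mod 4 = 1; sign now +1
(21/7) = (0/7)   [reduce mod 7]
(0/7) = 0   [gcd(a, n) > 1]; final value = 0

0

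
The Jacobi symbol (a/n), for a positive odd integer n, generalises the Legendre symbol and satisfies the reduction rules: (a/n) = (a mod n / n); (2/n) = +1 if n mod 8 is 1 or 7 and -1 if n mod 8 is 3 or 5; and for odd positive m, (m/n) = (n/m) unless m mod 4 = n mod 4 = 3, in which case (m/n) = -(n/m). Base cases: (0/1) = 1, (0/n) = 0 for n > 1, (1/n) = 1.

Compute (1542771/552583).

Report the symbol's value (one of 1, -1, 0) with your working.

-1

(1542771/552583) = (437605/552583)   [reduce mod 552583]
reciprocity: (437605/552583) = +1·(552583/437605) since 437605 mod 4 = 1, 552583 mod 4 = 3; sign now +1
(552583/437605) = (114978/437605)   [reduce mod 437605]
114978 = 2^1·57489; (2/437605) = -1 since 437605 mod 8 = 5, so (114978/437605) = (-1)^1·(57489/437605); sign now -1
reciprocity: (57489/437605) = +1·(437605/57489) since 57489 mod 4 = 1, 437605 mod 4 = 1; sign now -1
(437605/57489) = (35182/57489)   [reduce mod 57489]
35182 = 2^1·17591; (2/57489) = +1 since 57489 mod 8 = 1, so (35182/57489) = (+1)^1·(17591/57489); sign now -1
reciprocity: (17591/57489) = +1·(57489/17591) since 17591 mod 4 = 3, 57489 mod 4 = 1; sign now -1
(57489/17591) = (4716/17591)   [reduce mod 17591]
4716 = 2^2·1179; (2/17591) = +1 since 17591 mod 8 = 7, so (4716/17591) = (+1)^2·(1179/17591); sign now -1
reciprocity: (1179/17591) = -1·(17591/1179) since 1179 mod 4 = 3, 17591 mod 4 = 3; sign now +1
(17591/1179) = (1085/1179)   [reduce mod 1179]
reciprocity: (1085/1179) = +1·(1179/1085) since 1085 mod 4 = 1, 1179 mod 4 = 3; sign now +1
(1179/1085) = (94/1085)   [reduce mod 1085]
94 = 2^1·47; (2/1085) = -1 since 1085 mod 8 = 5, so (94/1085) = (-1)^1·(47/1085); sign now -1
reciprocity: (47/1085) = +1·(1085/47) since 47 mod 4 = 3, 1085 mod 4 = 1; sign now -1
(1085/47) = (4/47)   [reduce mod 47]
4 = 2^2·1; (2/47) = +1 since 47 mod 8 = 7, so (4/47) = (+1)^2·(1/47); sign now -1
(1/47) = 1; final value = sign = -1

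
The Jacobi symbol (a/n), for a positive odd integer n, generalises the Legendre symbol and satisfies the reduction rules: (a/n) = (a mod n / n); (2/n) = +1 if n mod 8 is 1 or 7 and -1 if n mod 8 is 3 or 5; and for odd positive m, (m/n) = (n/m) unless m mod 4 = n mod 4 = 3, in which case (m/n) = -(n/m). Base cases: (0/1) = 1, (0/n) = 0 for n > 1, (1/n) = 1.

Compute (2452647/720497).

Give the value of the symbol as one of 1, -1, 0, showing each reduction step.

(2452647/720497): 2452647 mod 720497 = 291156, so (2452647/720497) = (291156/720497)
factor out 2^2: 291156 = 2^2·72789; with 720497 mod 8 = 1, (2/720497) = +1; sign now +1; continue with (72789/720497)
flip (72789/720497) -> (720497/72789): both odd, 72789 mod 4 = 1, 720497 mod 4 = 1, so the flip contributes +1; sign now +1
(720497/72789): 720497 mod 72789 = 65396, so (720497/72789) = (65396/72789)
factor out 2^2: 65396 = 2^2·16349; with 72789 mod 8 = 5, (2/72789) = -1; sign now +1; continue with (16349/72789)
flip (16349/72789) -> (72789/16349): both odd, 16349 mod 4 = 1, 72789 mod 4 = 1, so the flip contributes +1; sign now +1
(72789/16349): 72789 mod 16349 = 7393, so (72789/16349) = (7393/16349)
flip (7393/16349) -> (16349/7393): both odd, 7393 mod 4 = 1, 16349 mod 4 = 1, so the flip contributes +1; sign now +1
(16349/7393): 16349 mod 7393 = 1563, so (16349/7393) = (1563/7393)
flip (1563/7393) -> (7393/1563): both odd, 1563 mod 4 = 3, 7393 mod 4 = 1, so the flip contributes +1; sign now +1
(7393/1563): 7393 mod 1563 = 1141, so (7393/1563) = (1141/1563)
flip (1141/1563) -> (1563/1141): both odd, 1141 mod 4 = 1, 1563 mod 4 = 3, so the flip contributes +1; sign now +1
(1563/1141): 1563 mod 1141 = 422, so (1563/1141) = (422/1141)
factor out 2^1: 422 = 2^1·211; with 1141 mod 8 = 5, (2/1141) = -1; sign now -1; continue with (211/1141)
flip (211/1141) -> (1141/211): both odd, 211 mod 4 = 3, 1141 mod 4 = 1, so the flip contributes +1; sign now -1
(1141/211): 1141 mod 211 = 86, so (1141/211) = (86/211)
factor out 2^1: 86 = 2^1·43; with 211 mod 8 = 3, (2/211) = -1; sign now +1; continue with (43/211)
flip (43/211) -> (211/43): both odd, 43 mod 4 = 3, 211 mod 4 = 3, so the flip contributes -1; sign now -1
(211/43): 211 mod 43 = 39, so (211/43) = (39/43)
flip (39/43) -> (43/39): both odd, 39 mod 4 = 3, 43 mod 4 = 3, so the flip contributes -1; sign now +1
(43/39): 43 mod 39 = 4, so (43/39) = (4/39)
factor out 2^2: 4 = 2^2·1; with 39 mod 8 = 7, (2/39) = +1; sign now +1; continue with (1/39)
reached (1/39) = 1, so the symbol is +1

1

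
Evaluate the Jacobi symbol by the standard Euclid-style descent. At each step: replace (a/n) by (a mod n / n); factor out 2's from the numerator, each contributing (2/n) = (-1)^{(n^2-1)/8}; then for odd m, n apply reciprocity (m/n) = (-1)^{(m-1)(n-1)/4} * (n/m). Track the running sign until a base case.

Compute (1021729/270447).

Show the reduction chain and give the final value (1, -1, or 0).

(1021729/270447) = (210388/270447)   [reduce mod 270447]
210388 = 2^2·52597; (2/270447) = +1 since 270447 mod 8 = 7, so (210388/270447) = (+1)^2·(52597/270447); sign now +1
reciprocity: (52597/270447) = +1·(270447/52597) since 52597 mod 4 = 1, 270447 mod 4 = 3; sign now +1
(270447/52597) = (7462/52597)   [reduce mod 52597]
7462 = 2^1·3731; (2/52597) = -1 since 52597 mod 8 = 5, so (7462/52597) = (-1)^1·(3731/52597); sign now -1
reciprocity: (3731/52597) = +1·(52597/3731) since 3731 mod 4 = 3, 52597 mod 4 = 1; sign now -1
(52597/3731) = (363/3731)   [reduce mod 3731]
reciprocity: (363/3731) = -1·(3731/363) since 363 mod 4 = 3, 3731 mod 4 = 3; sign now +1
(3731/363) = (101/363)   [reduce mod 363]
reciprocity: (101/363) = +1·(363/101) since 101 mod 4 = 1, 363 mod 4 = 3; sign now +1
(363/101) = (60/101)   [reduce mod 101]
60 = 2^2·15; (2/101) = -1 since 101 mod 8 = 5, so (60/101) = (-1)^2·(15/101); sign now +1
reciprocity: (15/101) = +1·(101/15) since 15 mod 4 = 3, 101 mod 4 = 1; sign now +1
(101/15) = (11/15)   [reduce mod 15]
reciprocity: (11/15) = -1·(15/11) since 11 mod 4 = 3, 15 mod 4 = 3; sign now -1
(15/11) = (4/11)   [reduce mod 11]
4 = 2^2·1; (2/11) = -1 since 11 mod 8 = 3, so (4/11) = (-1)^2·(1/11); sign now -1
(1/11) = 1; final value = sign = -1

-1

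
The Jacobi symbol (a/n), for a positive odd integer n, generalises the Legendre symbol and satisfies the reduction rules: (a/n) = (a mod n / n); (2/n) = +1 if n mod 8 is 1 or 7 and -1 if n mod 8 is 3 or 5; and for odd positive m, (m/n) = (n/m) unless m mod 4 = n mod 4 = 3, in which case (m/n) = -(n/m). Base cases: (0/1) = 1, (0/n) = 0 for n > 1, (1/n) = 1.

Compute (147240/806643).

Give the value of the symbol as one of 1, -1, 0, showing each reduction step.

factor out 2^3: 147240 = 2^3·18405; with 806643 mod 8 = 3, (2/806643) = -1; sign now -1; continue with (18405/806643)
flip (18405/806643) -> (806643/18405): both odd, 18405 mod 4 = 1, 806643 mod 4 = 3, so the flip contributes +1; sign now -1
(806643/18405): 806643 mod 18405 = 15228, so (806643/18405) = (15228/18405)
factor out 2^2: 15228 = 2^2·3807; with 18405 mod 8 = 5, (2/18405) = -1; sign now -1; continue with (3807/18405)
flip (3807/18405) -> (18405/3807): both odd, 3807 mod 4 = 3, 18405 mod 4 = 1, so the flip contributes +1; sign now -1
(18405/3807): 18405 mod 3807 = 3177, so (18405/3807) = (3177/3807)
flip (3177/3807) -> (3807/3177): both odd, 3177 mod 4 = 1, 3807 mod 4 = 3, so the flip contributes +1; sign now -1
(3807/3177): 3807 mod 3177 = 630, so (3807/3177) = (630/3177)
factor out 2^1: 630 = 2^1·315; with 3177 mod 8 = 1, (2/3177) = +1; sign now -1; continue with (315/3177)
flip (315/3177) -> (3177/315): both odd, 315 mod 4 = 3, 3177 mod 4 = 1, so the flip contributes +1; sign now -1
(3177/315): 3177 mod 315 = 27, so (3177/315) = (27/315)
flip (27/315) -> (315/27): both odd, 27 mod 4 = 3, 315 mod 4 = 3, so the flip contributes -1; sign now +1
(315/27): 315 mod 27 = 18, so (315/27) = (18/27)
factor out 2^1: 18 = 2^1·9; with 27 mod 8 = 3, (2/27) = -1; sign now -1; continue with (9/27)
flip (9/27) -> (27/9): both odd, 9 mod 4 = 1, 27 mod 4 = 3, so the flip contributes +1; sign now -1
(27/9): 27 mod 9 = 0, so (27/9) = (0/9)
reached (0/9); gcd(a, n) > 1, so (0/9) = 0 and the symbol is 0

0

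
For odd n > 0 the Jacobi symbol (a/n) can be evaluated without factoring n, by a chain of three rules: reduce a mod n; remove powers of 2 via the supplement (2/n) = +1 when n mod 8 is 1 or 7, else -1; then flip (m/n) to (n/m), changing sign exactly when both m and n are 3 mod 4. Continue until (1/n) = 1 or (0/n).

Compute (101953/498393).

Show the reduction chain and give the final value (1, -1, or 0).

reciprocity: (101953/498393) = +1·(498393/101953) since 101953 mod 4 = 1, 498393 mod 4 = 1; sign now +1
(498393/101953) = (90581/101953)   [reduce mod 101953]
reciprocity: (90581/101953) = +1·(101953/90581) since 90581 mod 4 = 1, 101953 mod 4 = 1; sign now +1
(101953/90581) = (11372/90581)   [reduce mod 90581]
11372 = 2^2·2843; (2/90581) = -1 since 90581 mod 8 = 5, so (11372/90581) = (-1)^2·(2843/90581); sign now +1
reciprocity: (2843/90581) = +1·(90581/2843) since 2843 mod 4 = 3, 90581 mod 4 = 1; sign now +1
(90581/2843) = (2448/2843)   [reduce mod 2843]
2448 = 2^4·153; (2/2843) = -1 since 2843 mod 8 = 3, so (2448/2843) = (-1)^4·(153/2843); sign now +1
reciprocity: (153/2843) = +1·(2843/153) since 153 mod 4 = 1, 2843 mod 4 = 3; sign now +1
(2843/153) = (89/153)   [reduce mod 153]
reciprocity: (89/153) = +1·(153/89) since 89 mod 4 = 1, 153 mod 4 = 1; sign now +1
(153/89) = (64/89)   [reduce mod 89]
64 = 2^6·1; (2/89) = +1 since 89 mod 8 = 1, so (64/89) = (+1)^6·(1/89); sign now +1
(1/89) = 1; final value = sign = +1

1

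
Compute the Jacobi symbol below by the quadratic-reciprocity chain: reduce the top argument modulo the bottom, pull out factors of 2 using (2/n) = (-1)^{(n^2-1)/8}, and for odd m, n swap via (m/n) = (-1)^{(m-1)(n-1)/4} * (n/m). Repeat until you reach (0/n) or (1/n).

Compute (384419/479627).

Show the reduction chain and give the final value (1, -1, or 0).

flip (384419/479627) -> (479627/384419): both odd, 384419 mod 4 = 3, 479627 mod 4 = 3, so the flip contributes -1; sign now -1
(479627/384419): 479627 mod 384419 = 95208, so (479627/384419) = (95208/384419)
factor out 2^3: 95208 = 2^3·11901; with 384419 mod 8 = 3, (2/384419) = -1; sign now +1; continue with (11901/384419)
flip (11901/384419) -> (384419/11901): both odd, 11901 mod 4 = 1, 384419 mod 4 = 3, so the flip contributes +1; sign now +1
(384419/11901): 384419 mod 11901 = 3587, so (384419/11901) = (3587/11901)
flip (3587/11901) -> (11901/3587): both odd, 3587 mod 4 = 3, 11901 mod 4 = 1, so the flip contributes +1; sign now +1
(11901/3587): 11901 mod 3587 = 1140, so (11901/3587) = (1140/3587)
factor out 2^2: 1140 = 2^2·285; with 3587 mod 8 = 3, (2/3587) = -1; sign now +1; continue with (285/3587)
flip (285/3587) -> (3587/285): both odd, 285 mod 4 = 1, 3587 mod 4 = 3, so the flip contributes +1; sign now +1
(3587/285): 3587 mod 285 = 167, so (3587/285) = (167/285)
flip (167/285) -> (285/167): both odd, 167 mod 4 = 3, 285 mod 4 = 1, so the flip contributes +1; sign now +1
(285/167): 285 mod 167 = 118, so (285/167) = (118/167)
factor out 2^1: 118 = 2^1·59; with 167 mod 8 = 7, (2/167) = +1; sign now +1; continue with (59/167)
flip (59/167) -> (167/59): both odd, 59 mod 4 = 3, 167 mod 4 = 3, so the flip contributes -1; sign now -1
(167/59): 167 mod 59 = 49, so (167/59) = (49/59)
flip (49/59) -> (59/49): both odd, 49 mod 4 = 1, 59 mod 4 = 3, so the flip contributes +1; sign now -1
(59/49): 59 mod 49 = 10, so (59/49) = (10/49)
factor out 2^1: 10 = 2^1·5; with 49 mod 8 = 1, (2/49) = +1; sign now -1; continue with (5/49)
flip (5/49) -> (49/5): both odd, 5 mod 4 = 1, 49 mod 4 = 1, so the flip contributes +1; sign now -1
(49/5): 49 mod 5 = 4, so (49/5) = (4/5)
factor out 2^2: 4 = 2^2·1; with 5 mod 8 = 5, (2/5) = -1; sign now -1; continue with (1/5)
reached (1/5) = 1, so the symbol is -1

-1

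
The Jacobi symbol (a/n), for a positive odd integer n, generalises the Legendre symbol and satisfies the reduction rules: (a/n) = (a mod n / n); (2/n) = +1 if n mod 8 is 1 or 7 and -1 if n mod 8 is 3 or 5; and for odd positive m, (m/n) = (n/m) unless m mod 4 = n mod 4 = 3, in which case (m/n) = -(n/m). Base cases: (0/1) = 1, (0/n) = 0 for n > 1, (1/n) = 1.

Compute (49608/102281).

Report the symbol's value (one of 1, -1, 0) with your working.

factor out 2^3: 49608 = 2^3·6201; with 102281 mod 8 = 1, (2/102281) = +1; sign now +1; continue with (6201/102281)
flip (6201/102281) -> (102281/6201): both odd, 6201 mod 4 = 1, 102281 mod 4 = 1, so the flip contributes +1; sign now +1
(102281/6201): 102281 mod 6201 = 3065, so (102281/6201) = (3065/6201)
flip (3065/6201) -> (6201/3065): both odd, 3065 mod 4 = 1, 6201 mod 4 = 1, so the flip contributes +1; sign now +1
(6201/3065): 6201 mod 3065 = 71, so (6201/3065) = (71/3065)
flip (71/3065) -> (3065/71): both odd, 71 mod 4 = 3, 3065 mod 4 = 1, so the flip contributes +1; sign now +1
(3065/71): 3065 mod 71 = 12, so (3065/71) = (12/71)
factor out 2^2: 12 = 2^2·3; with 71 mod 8 = 7, (2/71) = +1; sign now +1; continue with (3/71)
flip (3/71) -> (71/3): both odd, 3 mod 4 = 3, 71 mod 4 = 3, so the flip contributes -1; sign now -1
(71/3): 71 mod 3 = 2, so (71/3) = (2/3)
factor out 2^1: 2 = 2^1·1; with 3 mod 8 = 3, (2/3) = -1; sign now +1; continue with (1/3)
reached (1/3) = 1, so the symbol is +1

1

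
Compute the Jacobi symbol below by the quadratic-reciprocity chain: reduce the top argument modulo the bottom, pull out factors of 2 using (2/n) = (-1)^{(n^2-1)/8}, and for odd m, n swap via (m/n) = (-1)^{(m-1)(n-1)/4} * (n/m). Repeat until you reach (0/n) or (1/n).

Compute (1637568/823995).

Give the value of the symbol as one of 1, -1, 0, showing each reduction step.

(1637568/823995) = (813573/823995)   [reduce mod 823995]
reciprocity: (813573/823995) = +1·(823995/813573) since 813573 mod 4 = 1, 823995 mod 4 = 3; sign now +1
(823995/813573) = (10422/813573)   [reduce mod 813573]
10422 = 2^1·5211; (2/813573) = -1 since 813573 mod 8 = 5, so (10422/813573) = (-1)^1·(5211/813573); sign now -1
reciprocity: (5211/813573) = +1·(813573/5211) since 5211 mod 4 = 3, 813573 mod 4 = 1; sign now -1
(813573/5211) = (657/5211)   [reduce mod 5211]
reciprocity: (657/5211) = +1·(5211/657) since 657 mod 4 = 1, 5211 mod 4 = 3; sign now -1
(5211/657) = (612/657)   [reduce mod 657]
612 = 2^2·153; (2/657) = +1 since 657 mod 8 = 1, so (612/657) = (+1)^2·(153/657); sign now -1
reciprocity: (153/657) = +1·(657/153) since 153 mod 4 = 1, 657 mod 4 = 1; sign now -1
(657/153) = (45/153)   [reduce mod 153]
reciprocity: (45/153) = +1·(153/45) since 45 mod 4 = 1, 153 mod 4 = 1; sign now -1
(153/45) = (18/45)   [reduce mod 45]
18 = 2^1·9; (2/45) = -1 since 45 mod 8 = 5, so (18/45) = (-1)^1·(9/45); sign now +1
reciprocity: (9/45) = +1·(45/9) since 9 mod 4 = 1, 45 mod 4 = 1; sign now +1
(45/9) = (0/9)   [reduce mod 9]
(0/9) = 0   [gcd(a, n) > 1]; final value = 0

0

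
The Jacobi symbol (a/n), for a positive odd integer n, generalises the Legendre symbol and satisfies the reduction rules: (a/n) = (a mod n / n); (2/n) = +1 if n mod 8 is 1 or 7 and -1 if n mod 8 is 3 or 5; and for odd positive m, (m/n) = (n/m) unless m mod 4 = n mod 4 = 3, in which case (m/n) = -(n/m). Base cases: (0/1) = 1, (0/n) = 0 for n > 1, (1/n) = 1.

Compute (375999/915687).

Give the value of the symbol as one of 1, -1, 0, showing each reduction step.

0

reciprocity: (375999/915687) = -1·(915687/375999) since 375999 mod 4 = 3, 915687 mod 4 = 3; sign now -1
(915687/375999) = (163689/375999)   [reduce mod 375999]
reciprocity: (163689/375999) = +1·(375999/163689) since 163689 mod 4 = 1, 375999 mod 4 = 3; sign now -1
(375999/163689) = (48621/163689)   [reduce mod 163689]
reciprocity: (48621/163689) = +1·(163689/48621) since 48621 mod 4 = 1, 163689 mod 4 = 1; sign now -1
(163689/48621) = (17826/48621)   [reduce mod 48621]
17826 = 2^1·8913; (2/48621) = -1 since 48621 mod 8 = 5, so (17826/48621) = (-1)^1·(8913/48621); sign now +1
reciprocity: (8913/48621) = +1·(48621/8913) since 8913 mod 4 = 1, 48621 mod 4 = 1; sign now +1
(48621/8913) = (4056/8913)   [reduce mod 8913]
4056 = 2^3·507; (2/8913) = +1 since 8913 mod 8 = 1, so (4056/8913) = (+1)^3·(507/8913); sign now +1
reciprocity: (507/8913) = +1·(8913/507) since 507 mod 4 = 3, 8913 mod 4 = 1; sign now +1
(8913/507) = (294/507)   [reduce mod 507]
294 = 2^1·147; (2/507) = -1 since 507 mod 8 = 3, so (294/507) = (-1)^1·(147/507); sign now -1
reciprocity: (147/507) = -1·(507/147) since 147 mod 4 = 3, 507 mod 4 = 3; sign now +1
(507/147) = (66/147)   [reduce mod 147]
66 = 2^1·33; (2/147) = -1 since 147 mod 8 = 3, so (66/147) = (-1)^1·(33/147); sign now -1
reciprocity: (33/147) = +1·(147/33) since 33 mod 4 = 1, 147 mod 4 = 3; sign now -1
(147/33) = (15/33)   [reduce mod 33]
reciprocity: (15/33) = +1·(33/15) since 15 mod 4 = 3, 33 mod 4 = 1; sign now -1
(33/15) = (3/15)   [reduce mod 15]
reciprocity: (3/15) = -1·(15/3) since 3 mod 4 = 3, 15 mod 4 = 3; sign now +1
(15/3) = (0/3)   [reduce mod 3]
(0/3) = 0   [gcd(a, n) > 1]; final value = 0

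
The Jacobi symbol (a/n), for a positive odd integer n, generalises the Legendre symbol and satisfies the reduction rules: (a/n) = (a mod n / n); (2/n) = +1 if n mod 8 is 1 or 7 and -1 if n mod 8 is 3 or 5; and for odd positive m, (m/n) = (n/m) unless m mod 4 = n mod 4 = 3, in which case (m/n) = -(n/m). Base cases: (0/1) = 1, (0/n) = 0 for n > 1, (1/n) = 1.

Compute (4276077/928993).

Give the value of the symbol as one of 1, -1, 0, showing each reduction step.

0

(4276077/928993) = (560105/928993)   [reduce mod 928993]
reciprocity: (560105/928993) = +1·(928993/560105) since 560105 mod 4 = 1, 928993 mod 4 = 1; sign now +1
(928993/560105) = (368888/560105)   [reduce mod 560105]
368888 = 2^3·46111; (2/560105) = +1 since 560105 mod 8 = 1, so (368888/560105) = (+1)^3·(46111/560105); sign now +1
reciprocity: (46111/560105) = +1·(560105/46111) since 46111 mod 4 = 3, 560105 mod 4 = 1; sign now +1
(560105/46111) = (6773/46111)   [reduce mod 46111]
reciprocity: (6773/46111) = +1·(46111/6773) since 6773 mod 4 = 1, 46111 mod 4 = 3; sign now +1
(46111/6773) = (5473/6773)   [reduce mod 6773]
reciprocity: (5473/6773) = +1·(6773/5473) since 5473 mod 4 = 1, 6773 mod 4 = 1; sign now +1
(6773/5473) = (1300/5473)   [reduce mod 5473]
1300 = 2^2·325; (2/5473) = +1 since 5473 mod 8 = 1, so (1300/5473) = (+1)^2·(325/5473); sign now +1
reciprocity: (325/5473) = +1·(5473/325) since 325 mod 4 = 1, 5473 mod 4 = 1; sign now +1
(5473/325) = (273/325)   [reduce mod 325]
reciprocity: (273/325) = +1·(325/273) since 273 mod 4 = 1, 325 mod 4 = 1; sign now +1
(325/273) = (52/273)   [reduce mod 273]
52 = 2^2·13; (2/273) = +1 since 273 mod 8 = 1, so (52/273) = (+1)^2·(13/273); sign now +1
reciprocity: (13/273) = +1·(273/13) since 13 mod 4 = 1, 273 mod 4 = 1; sign now +1
(273/13) = (0/13)   [reduce mod 13]
(0/13) = 0   [gcd(a, n) > 1]; final value = 0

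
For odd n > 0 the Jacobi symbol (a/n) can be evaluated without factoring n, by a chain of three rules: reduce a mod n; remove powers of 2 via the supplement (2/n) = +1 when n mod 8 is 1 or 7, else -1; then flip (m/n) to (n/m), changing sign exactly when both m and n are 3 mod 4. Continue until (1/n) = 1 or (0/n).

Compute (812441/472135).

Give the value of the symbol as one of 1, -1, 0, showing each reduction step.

(812441/472135): 812441 mod 472135 = 340306, so (812441/472135) = (340306/472135)
factor out 2^1: 340306 = 2^1·170153; with 472135 mod 8 = 7, (2/472135) = +1; sign now +1; continue with (170153/472135)
flip (170153/472135) -> (472135/170153): both odd, 170153 mod 4 = 1, 472135 mod 4 = 3, so the flip contributes +1; sign now +1
(472135/170153): 472135 mod 170153 = 131829, so (472135/170153) = (131829/170153)
flip (131829/170153) -> (170153/131829): both odd, 131829 mod 4 = 1, 170153 mod 4 = 1, so the flip contributes +1; sign now +1
(170153/131829): 170153 mod 131829 = 38324, so (170153/131829) = (38324/131829)
factor out 2^2: 38324 = 2^2·9581; with 131829 mod 8 = 5, (2/131829) = -1; sign now +1; continue with (9581/131829)
flip (9581/131829) -> (131829/9581): both odd, 9581 mod 4 = 1, 131829 mod 4 = 1, so the flip contributes +1; sign now +1
(131829/9581): 131829 mod 9581 = 7276, so (131829/9581) = (7276/9581)
factor out 2^2: 7276 = 2^2·1819; with 9581 mod 8 = 5, (2/9581) = -1; sign now +1; continue with (1819/9581)
flip (1819/9581) -> (9581/1819): both odd, 1819 mod 4 = 3, 9581 mod 4 = 1, so the flip contributes +1; sign now +1
(9581/1819): 9581 mod 1819 = 486, so (9581/1819) = (486/1819)
factor out 2^1: 486 = 2^1·243; with 1819 mod 8 = 3, (2/1819) = -1; sign now -1; continue with (243/1819)
flip (243/1819) -> (1819/243): both odd, 243 mod 4 = 3, 1819 mod 4 = 3, so the flip contributes -1; sign now +1
(1819/243): 1819 mod 243 = 118, so (1819/243) = (118/243)
factor out 2^1: 118 = 2^1·59; with 243 mod 8 = 3, (2/243) = -1; sign now -1; continue with (59/243)
flip (59/243) -> (243/59): both odd, 59 mod 4 = 3, 243 mod 4 = 3, so the flip contributes -1; sign now +1
(243/59): 243 mod 59 = 7, so (243/59) = (7/59)
flip (7/59) -> (59/7): both odd, 7 mod 4 = 3, 59 mod 4 = 3, so the flip contributes -1; sign now -1
(59/7): 59 mod 7 = 3, so (59/7) = (3/7)
flip (3/7) -> (7/3): both odd, 3 mod 4 = 3, 7 mod 4 = 3, so the flip contributes -1; sign now +1
(7/3): 7 mod 3 = 1, so (7/3) = (1/3)
reached (1/3) = 1, so the symbol is +1

1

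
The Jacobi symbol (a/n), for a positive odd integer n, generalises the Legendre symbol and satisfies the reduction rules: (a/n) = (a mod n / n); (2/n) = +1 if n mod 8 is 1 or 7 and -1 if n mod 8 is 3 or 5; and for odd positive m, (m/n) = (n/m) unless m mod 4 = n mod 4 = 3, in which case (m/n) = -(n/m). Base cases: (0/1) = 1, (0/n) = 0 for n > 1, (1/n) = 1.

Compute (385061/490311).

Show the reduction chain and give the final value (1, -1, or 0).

flip (385061/490311) -> (490311/385061): both odd, 385061 mod 4 = 1, 490311 mod 4 = 3, so the flip contributes +1; sign now +1
(490311/385061): 490311 mod 385061 = 105250, so (490311/385061) = (105250/385061)
factor out 2^1: 105250 = 2^1·52625; with 385061 mod 8 = 5, (2/385061) = -1; sign now -1; continue with (52625/385061)
flip (52625/385061) -> (385061/52625): both odd, 52625 mod 4 = 1, 385061 mod 4 = 1, so the flip contributes +1; sign now -1
(385061/52625): 385061 mod 52625 = 16686, so (385061/52625) = (16686/52625)
factor out 2^1: 16686 = 2^1·8343; with 52625 mod 8 = 1, (2/52625) = +1; sign now -1; continue with (8343/52625)
flip (8343/52625) -> (52625/8343): both odd, 8343 mod 4 = 3, 52625 mod 4 = 1, so the flip contributes +1; sign now -1
(52625/8343): 52625 mod 8343 = 2567, so (52625/8343) = (2567/8343)
flip (2567/8343) -> (8343/2567): both odd, 2567 mod 4 = 3, 8343 mod 4 = 3, so the flip contributes -1; sign now +1
(8343/2567): 8343 mod 2567 = 642, so (8343/2567) = (642/2567)
factor out 2^1: 642 = 2^1·321; with 2567 mod 8 = 7, (2/2567) = +1; sign now +1; continue with (321/2567)
flip (321/2567) -> (2567/321): both odd, 321 mod 4 = 1, 2567 mod 4 = 3, so the flip contributes +1; sign now +1
(2567/321): 2567 mod 321 = 320, so (2567/321) = (320/321)
factor out 2^6: 320 = 2^6·5; with 321 mod 8 = 1, (2/321) = +1; sign now +1; continue with (5/321)
flip (5/321) -> (321/5): both odd, 5 mod 4 = 1, 321 mod 4 = 1, so the flip contributes +1; sign now +1
(321/5): 321 mod 5 = 1, so (321/5) = (1/5)
reached (1/5) = 1, so the symbol is +1

1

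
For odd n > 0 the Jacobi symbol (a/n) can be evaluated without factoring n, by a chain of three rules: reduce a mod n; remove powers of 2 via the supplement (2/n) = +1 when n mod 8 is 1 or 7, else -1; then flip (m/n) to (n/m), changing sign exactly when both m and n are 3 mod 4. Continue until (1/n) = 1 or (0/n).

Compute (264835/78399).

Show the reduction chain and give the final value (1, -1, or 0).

-1

(264835/78399): 264835 mod 78399 = 29638, so (264835/78399) = (29638/78399)
factor out 2^1: 29638 = 2^1·14819; with 78399 mod 8 = 7, (2/78399) = +1; sign now +1; continue with (14819/78399)
flip (14819/78399) -> (78399/14819): both odd, 14819 mod 4 = 3, 78399 mod 4 = 3, so the flip contributes -1; sign now -1
(78399/14819): 78399 mod 14819 = 4304, so (78399/14819) = (4304/14819)
factor out 2^4: 4304 = 2^4·269; with 14819 mod 8 = 3, (2/14819) = -1; sign now -1; continue with (269/14819)
flip (269/14819) -> (14819/269): both odd, 269 mod 4 = 1, 14819 mod 4 = 3, so the flip contributes +1; sign now -1
(14819/269): 14819 mod 269 = 24, so (14819/269) = (24/269)
factor out 2^3: 24 = 2^3·3; with 269 mod 8 = 5, (2/269) = -1; sign now +1; continue with (3/269)
flip (3/269) -> (269/3): both odd, 3 mod 4 = 3, 269 mod 4 = 1, so the flip contributes +1; sign now +1
(269/3): 269 mod 3 = 2, so (269/3) = (2/3)
factor out 2^1: 2 = 2^1·1; with 3 mod 8 = 3, (2/3) = -1; sign now -1; continue with (1/3)
reached (1/3) = 1, so the symbol is -1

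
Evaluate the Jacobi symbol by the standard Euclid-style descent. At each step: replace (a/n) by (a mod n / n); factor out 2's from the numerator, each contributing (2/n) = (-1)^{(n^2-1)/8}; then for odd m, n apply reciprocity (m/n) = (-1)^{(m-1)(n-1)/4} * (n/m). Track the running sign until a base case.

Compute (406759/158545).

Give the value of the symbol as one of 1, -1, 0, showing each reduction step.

-1

(406759/158545): 406759 mod 158545 = 89669, so (406759/158545) = (89669/158545)
flip (89669/158545) -> (158545/89669): both odd, 89669 mod 4 = 1, 158545 mod 4 = 1, so the flip contributes +1; sign now +1
(158545/89669): 158545 mod 89669 = 68876, so (158545/89669) = (68876/89669)
factor out 2^2: 68876 = 2^2·17219; with 89669 mod 8 = 5, (2/89669) = -1; sign now +1; continue with (17219/89669)
flip (17219/89669) -> (89669/17219): both odd, 17219 mod 4 = 3, 89669 mod 4 = 1, so the flip contributes +1; sign now +1
(89669/17219): 89669 mod 17219 = 3574, so (89669/17219) = (3574/17219)
factor out 2^1: 3574 = 2^1·1787; with 17219 mod 8 = 3, (2/17219) = -1; sign now -1; continue with (1787/17219)
flip (1787/17219) -> (17219/1787): both odd, 1787 mod 4 = 3, 17219 mod 4 = 3, so the flip contributes -1; sign now +1
(17219/1787): 17219 mod 1787 = 1136, so (17219/1787) = (1136/1787)
factor out 2^4: 1136 = 2^4·71; with 1787 mod 8 = 3, (2/1787) = -1; sign now +1; continue with (71/1787)
flip (71/1787) -> (1787/71): both odd, 71 mod 4 = 3, 1787 mod 4 = 3, so the flip contributes -1; sign now -1
(1787/71): 1787 mod 71 = 12, so (1787/71) = (12/71)
factor out 2^2: 12 = 2^2·3; with 71 mod 8 = 7, (2/71) = +1; sign now -1; continue with (3/71)
flip (3/71) -> (71/3): both odd, 3 mod 4 = 3, 71 mod 4 = 3, so the flip contributes -1; sign now +1
(71/3): 71 mod 3 = 2, so (71/3) = (2/3)
factor out 2^1: 2 = 2^1·1; with 3 mod 8 = 3, (2/3) = -1; sign now -1; continue with (1/3)
reached (1/3) = 1, so the symbol is -1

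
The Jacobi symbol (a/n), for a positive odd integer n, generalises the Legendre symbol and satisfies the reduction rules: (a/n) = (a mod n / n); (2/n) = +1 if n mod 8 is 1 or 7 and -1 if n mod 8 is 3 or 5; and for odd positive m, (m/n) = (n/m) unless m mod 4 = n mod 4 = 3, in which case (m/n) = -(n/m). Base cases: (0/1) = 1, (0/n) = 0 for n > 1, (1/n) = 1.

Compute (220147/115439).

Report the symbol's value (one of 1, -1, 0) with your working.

(220147/115439): 220147 mod 115439 = 104708, so (220147/115439) = (104708/115439)
factor out 2^2: 104708 = 2^2·26177; with 115439 mod 8 = 7, (2/115439) = +1; sign now +1; continue with (26177/115439)
flip (26177/115439) -> (115439/26177): both odd, 26177 mod 4 = 1, 115439 mod 4 = 3, so the flip contributes +1; sign now +1
(115439/26177): 115439 mod 26177 = 10731, so (115439/26177) = (10731/26177)
flip (10731/26177) -> (26177/10731): both odd, 10731 mod 4 = 3, 26177 mod 4 = 1, so the flip contributes +1; sign now +1
(26177/10731): 26177 mod 10731 = 4715, so (26177/10731) = (4715/10731)
flip (4715/10731) -> (10731/4715): both odd, 4715 mod 4 = 3, 10731 mod 4 = 3, so the flip contributes -1; sign now -1
(10731/4715): 10731 mod 4715 = 1301, so (10731/4715) = (1301/4715)
flip (1301/4715) -> (4715/1301): both odd, 1301 mod 4 = 1, 4715 mod 4 = 3, so the flip contributes +1; sign now -1
(4715/1301): 4715 mod 1301 = 812, so (4715/1301) = (812/1301)
factor out 2^2: 812 = 2^2·203; with 1301 mod 8 = 5, (2/1301) = -1; sign now -1; continue with (203/1301)
flip (203/1301) -> (1301/203): both odd, 203 mod 4 = 3, 1301 mod 4 = 1, so the flip contributes +1; sign now -1
(1301/203): 1301 mod 203 = 83, so (1301/203) = (83/203)
flip (83/203) -> (203/83): both odd, 83 mod 4 = 3, 203 mod 4 = 3, so the flip contributes -1; sign now +1
(203/83): 203 mod 83 = 37, so (203/83) = (37/83)
flip (37/83) -> (83/37): both odd, 37 mod 4 = 1, 83 mod 4 = 3, so the flip contributes +1; sign now +1
(83/37): 83 mod 37 = 9, so (83/37) = (9/37)
flip (9/37) -> (37/9): both odd, 9 mod 4 = 1, 37 mod 4 = 1, so the flip contributes +1; sign now +1
(37/9): 37 mod 9 = 1, so (37/9) = (1/9)
reached (1/9) = 1, so the symbol is +1

1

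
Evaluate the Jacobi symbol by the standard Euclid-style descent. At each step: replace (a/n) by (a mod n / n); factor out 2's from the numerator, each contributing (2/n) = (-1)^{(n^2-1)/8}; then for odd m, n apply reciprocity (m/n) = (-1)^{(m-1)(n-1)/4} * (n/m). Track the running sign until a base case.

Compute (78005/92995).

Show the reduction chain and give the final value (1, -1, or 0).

reciprocity: (78005/92995) = +1·(92995/78005) since 78005 mod 4 = 1, 92995 mod 4 = 3; sign now +1
(92995/78005) = (14990/78005)   [reduce mod 78005]
14990 = 2^1·7495; (2/78005) = -1 since 78005 mod 8 = 5, so (14990/78005) = (-1)^1·(7495/78005); sign now -1
reciprocity: (7495/78005) = +1·(78005/7495) since 7495 mod 4 = 3, 78005 mod 4 = 1; sign now -1
(78005/7495) = (3055/7495)   [reduce mod 7495]
reciprocity: (3055/7495) = -1·(7495/3055) since 3055 mod 4 = 3, 7495 mod 4 = 3; sign now +1
(7495/3055) = (1385/3055)   [reduce mod 3055]
reciprocity: (1385/3055) = +1·(3055/1385) since 1385 mod 4 = 1, 3055 mod 4 = 3; sign now +1
(3055/1385) = (285/1385)   [reduce mod 1385]
reciprocity: (285/1385) = +1·(1385/285) since 285 mod 4 = 1, 1385 mod 4 = 1; sign now +1
(1385/285) = (245/285)   [reduce mod 285]
reciprocity: (245/285) = +1·(285/245) since 245 mod 4 = 1, 285 mod 4 = 1; sign now +1
(285/245) = (40/245)   [reduce mod 245]
40 = 2^3·5; (2/245) = -1 since 245 mod 8 = 5, so (40/245) = (-1)^3·(5/245); sign now -1
reciprocity: (5/245) = +1·(245/5) since 5 mod 4 = 1, 245 mod 4 = 1; sign now -1
(245/5) = (0/5)   [reduce mod 5]
(0/5) = 0   [gcd(a, n) > 1]; final value = 0

0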